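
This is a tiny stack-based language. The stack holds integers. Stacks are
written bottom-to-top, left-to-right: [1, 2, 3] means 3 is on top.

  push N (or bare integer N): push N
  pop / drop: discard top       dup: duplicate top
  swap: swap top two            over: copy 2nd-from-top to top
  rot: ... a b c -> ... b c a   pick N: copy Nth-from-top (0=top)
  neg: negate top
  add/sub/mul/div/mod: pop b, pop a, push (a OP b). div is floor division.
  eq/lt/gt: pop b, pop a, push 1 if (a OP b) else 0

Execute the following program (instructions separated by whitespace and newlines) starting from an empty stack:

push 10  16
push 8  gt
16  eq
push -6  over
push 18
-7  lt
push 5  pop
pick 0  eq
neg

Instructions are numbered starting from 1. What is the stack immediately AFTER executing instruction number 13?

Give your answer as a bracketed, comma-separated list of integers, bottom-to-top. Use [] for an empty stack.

Step 1 ('push 10'): [10]
Step 2 ('16'): [10, 16]
Step 3 ('push 8'): [10, 16, 8]
Step 4 ('gt'): [10, 1]
Step 5 ('16'): [10, 1, 16]
Step 6 ('eq'): [10, 0]
Step 7 ('push -6'): [10, 0, -6]
Step 8 ('over'): [10, 0, -6, 0]
Step 9 ('push 18'): [10, 0, -6, 0, 18]
Step 10 ('-7'): [10, 0, -6, 0, 18, -7]
Step 11 ('lt'): [10, 0, -6, 0, 0]
Step 12 ('push 5'): [10, 0, -6, 0, 0, 5]
Step 13 ('pop'): [10, 0, -6, 0, 0]

Answer: [10, 0, -6, 0, 0]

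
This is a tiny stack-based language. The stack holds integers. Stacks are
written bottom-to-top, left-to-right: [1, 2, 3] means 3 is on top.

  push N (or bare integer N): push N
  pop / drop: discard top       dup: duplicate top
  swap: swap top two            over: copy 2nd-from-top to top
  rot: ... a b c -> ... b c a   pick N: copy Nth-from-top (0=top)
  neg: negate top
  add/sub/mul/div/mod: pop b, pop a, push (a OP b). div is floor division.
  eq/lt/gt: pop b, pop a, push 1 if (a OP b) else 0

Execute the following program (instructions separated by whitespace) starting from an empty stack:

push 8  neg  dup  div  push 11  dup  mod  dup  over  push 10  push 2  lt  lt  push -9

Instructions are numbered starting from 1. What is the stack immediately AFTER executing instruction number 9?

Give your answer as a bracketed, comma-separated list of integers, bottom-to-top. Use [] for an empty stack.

Answer: [1, 0, 0, 0]

Derivation:
Step 1 ('push 8'): [8]
Step 2 ('neg'): [-8]
Step 3 ('dup'): [-8, -8]
Step 4 ('div'): [1]
Step 5 ('push 11'): [1, 11]
Step 6 ('dup'): [1, 11, 11]
Step 7 ('mod'): [1, 0]
Step 8 ('dup'): [1, 0, 0]
Step 9 ('over'): [1, 0, 0, 0]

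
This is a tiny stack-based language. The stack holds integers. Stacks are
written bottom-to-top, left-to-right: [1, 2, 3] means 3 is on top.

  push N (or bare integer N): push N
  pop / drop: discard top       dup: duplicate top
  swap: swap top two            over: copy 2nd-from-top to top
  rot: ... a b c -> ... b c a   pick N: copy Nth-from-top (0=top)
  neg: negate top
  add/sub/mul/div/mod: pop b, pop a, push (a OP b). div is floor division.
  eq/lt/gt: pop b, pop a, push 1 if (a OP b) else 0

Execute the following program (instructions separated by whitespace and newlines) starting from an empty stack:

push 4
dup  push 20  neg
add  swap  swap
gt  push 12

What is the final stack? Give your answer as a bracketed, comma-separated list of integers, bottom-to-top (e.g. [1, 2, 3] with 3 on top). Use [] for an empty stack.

After 'push 4': [4]
After 'dup': [4, 4]
After 'push 20': [4, 4, 20]
After 'neg': [4, 4, -20]
After 'add': [4, -16]
After 'swap': [-16, 4]
After 'swap': [4, -16]
After 'gt': [1]
After 'push 12': [1, 12]

Answer: [1, 12]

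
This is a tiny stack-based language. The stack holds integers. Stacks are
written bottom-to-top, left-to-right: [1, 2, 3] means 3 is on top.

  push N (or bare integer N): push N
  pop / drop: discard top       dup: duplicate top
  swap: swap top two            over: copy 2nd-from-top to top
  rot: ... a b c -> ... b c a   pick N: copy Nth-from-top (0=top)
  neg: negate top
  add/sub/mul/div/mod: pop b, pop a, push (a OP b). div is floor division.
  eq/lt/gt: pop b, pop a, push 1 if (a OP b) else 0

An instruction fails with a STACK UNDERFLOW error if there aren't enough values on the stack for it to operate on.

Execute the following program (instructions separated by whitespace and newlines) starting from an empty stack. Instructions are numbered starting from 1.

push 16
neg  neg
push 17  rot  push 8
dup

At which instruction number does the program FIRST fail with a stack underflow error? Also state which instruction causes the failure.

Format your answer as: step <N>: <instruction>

Answer: step 5: rot

Derivation:
Step 1 ('push 16'): stack = [16], depth = 1
Step 2 ('neg'): stack = [-16], depth = 1
Step 3 ('neg'): stack = [16], depth = 1
Step 4 ('push 17'): stack = [16, 17], depth = 2
Step 5 ('rot'): needs 3 value(s) but depth is 2 — STACK UNDERFLOW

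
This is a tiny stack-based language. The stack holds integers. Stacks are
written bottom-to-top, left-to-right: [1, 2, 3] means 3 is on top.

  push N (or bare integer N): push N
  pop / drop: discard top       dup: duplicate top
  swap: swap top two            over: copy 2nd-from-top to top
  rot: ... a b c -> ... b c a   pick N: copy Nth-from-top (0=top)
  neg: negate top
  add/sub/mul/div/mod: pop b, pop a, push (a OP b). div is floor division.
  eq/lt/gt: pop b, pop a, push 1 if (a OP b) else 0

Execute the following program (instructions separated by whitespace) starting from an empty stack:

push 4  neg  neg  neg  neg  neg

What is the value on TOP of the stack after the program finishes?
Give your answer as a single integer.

Answer: -4

Derivation:
After 'push 4': [4]
After 'neg': [-4]
After 'neg': [4]
After 'neg': [-4]
After 'neg': [4]
After 'neg': [-4]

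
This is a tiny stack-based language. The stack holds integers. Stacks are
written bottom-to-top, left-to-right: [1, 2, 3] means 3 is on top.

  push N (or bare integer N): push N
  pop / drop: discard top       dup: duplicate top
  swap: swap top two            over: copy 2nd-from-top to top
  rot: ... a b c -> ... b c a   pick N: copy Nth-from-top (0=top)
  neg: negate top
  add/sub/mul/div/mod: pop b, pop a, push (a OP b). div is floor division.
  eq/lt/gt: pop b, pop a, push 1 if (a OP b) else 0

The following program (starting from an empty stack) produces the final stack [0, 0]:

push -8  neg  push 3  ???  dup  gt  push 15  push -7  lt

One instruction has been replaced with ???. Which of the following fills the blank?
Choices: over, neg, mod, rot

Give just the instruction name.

Answer: mod

Derivation:
Stack before ???: [8, 3]
Stack after ???:  [2]
Checking each choice:
  over: produces [8, 3, 0, 0]
  neg: produces [8, 0, 0]
  mod: MATCH
  rot: stack underflow (need 3, have 2)


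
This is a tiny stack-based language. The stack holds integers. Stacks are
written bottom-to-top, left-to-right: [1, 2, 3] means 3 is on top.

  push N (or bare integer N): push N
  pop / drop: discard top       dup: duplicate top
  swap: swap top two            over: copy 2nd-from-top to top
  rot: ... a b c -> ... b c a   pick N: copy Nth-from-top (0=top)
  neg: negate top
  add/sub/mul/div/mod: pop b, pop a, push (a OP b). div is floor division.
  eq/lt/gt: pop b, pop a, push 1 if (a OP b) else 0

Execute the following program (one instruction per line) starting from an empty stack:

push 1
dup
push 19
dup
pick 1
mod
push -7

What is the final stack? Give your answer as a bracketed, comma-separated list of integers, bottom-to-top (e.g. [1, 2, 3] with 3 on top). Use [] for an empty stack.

Answer: [1, 1, 19, 0, -7]

Derivation:
After 'push 1': [1]
After 'dup': [1, 1]
After 'push 19': [1, 1, 19]
After 'dup': [1, 1, 19, 19]
After 'pick 1': [1, 1, 19, 19, 19]
After 'mod': [1, 1, 19, 0]
After 'push -7': [1, 1, 19, 0, -7]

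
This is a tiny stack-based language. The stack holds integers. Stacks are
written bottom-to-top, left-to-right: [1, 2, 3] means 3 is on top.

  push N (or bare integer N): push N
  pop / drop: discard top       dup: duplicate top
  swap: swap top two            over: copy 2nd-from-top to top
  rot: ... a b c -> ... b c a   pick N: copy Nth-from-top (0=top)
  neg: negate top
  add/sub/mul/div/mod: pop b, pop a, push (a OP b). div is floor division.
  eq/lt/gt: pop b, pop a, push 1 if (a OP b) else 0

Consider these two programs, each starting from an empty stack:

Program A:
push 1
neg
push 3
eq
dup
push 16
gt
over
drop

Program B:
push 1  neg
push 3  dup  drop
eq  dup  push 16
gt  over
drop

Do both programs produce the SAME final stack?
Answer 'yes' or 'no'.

Answer: yes

Derivation:
Program A trace:
  After 'push 1': [1]
  After 'neg': [-1]
  After 'push 3': [-1, 3]
  After 'eq': [0]
  After 'dup': [0, 0]
  After 'push 16': [0, 0, 16]
  After 'gt': [0, 0]
  After 'over': [0, 0, 0]
  After 'drop': [0, 0]
Program A final stack: [0, 0]

Program B trace:
  After 'push 1': [1]
  After 'neg': [-1]
  After 'push 3': [-1, 3]
  After 'dup': [-1, 3, 3]
  After 'drop': [-1, 3]
  After 'eq': [0]
  After 'dup': [0, 0]
  After 'push 16': [0, 0, 16]
  After 'gt': [0, 0]
  After 'over': [0, 0, 0]
  After 'drop': [0, 0]
Program B final stack: [0, 0]
Same: yes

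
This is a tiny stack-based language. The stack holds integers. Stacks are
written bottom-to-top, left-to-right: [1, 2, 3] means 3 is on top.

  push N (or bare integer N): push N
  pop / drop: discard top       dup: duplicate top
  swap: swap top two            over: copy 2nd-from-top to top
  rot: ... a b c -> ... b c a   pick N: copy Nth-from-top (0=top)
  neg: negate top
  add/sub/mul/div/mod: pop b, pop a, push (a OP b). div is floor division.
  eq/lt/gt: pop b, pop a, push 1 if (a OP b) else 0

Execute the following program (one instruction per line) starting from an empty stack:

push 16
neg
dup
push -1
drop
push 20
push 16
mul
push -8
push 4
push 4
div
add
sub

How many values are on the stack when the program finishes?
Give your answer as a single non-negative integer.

Answer: 3

Derivation:
After 'push 16': stack = [16] (depth 1)
After 'neg': stack = [-16] (depth 1)
After 'dup': stack = [-16, -16] (depth 2)
After 'push -1': stack = [-16, -16, -1] (depth 3)
After 'drop': stack = [-16, -16] (depth 2)
After 'push 20': stack = [-16, -16, 20] (depth 3)
After 'push 16': stack = [-16, -16, 20, 16] (depth 4)
After 'mul': stack = [-16, -16, 320] (depth 3)
After 'push -8': stack = [-16, -16, 320, -8] (depth 4)
After 'push 4': stack = [-16, -16, 320, -8, 4] (depth 5)
After 'push 4': stack = [-16, -16, 320, -8, 4, 4] (depth 6)
After 'div': stack = [-16, -16, 320, -8, 1] (depth 5)
After 'add': stack = [-16, -16, 320, -7] (depth 4)
After 'sub': stack = [-16, -16, 327] (depth 3)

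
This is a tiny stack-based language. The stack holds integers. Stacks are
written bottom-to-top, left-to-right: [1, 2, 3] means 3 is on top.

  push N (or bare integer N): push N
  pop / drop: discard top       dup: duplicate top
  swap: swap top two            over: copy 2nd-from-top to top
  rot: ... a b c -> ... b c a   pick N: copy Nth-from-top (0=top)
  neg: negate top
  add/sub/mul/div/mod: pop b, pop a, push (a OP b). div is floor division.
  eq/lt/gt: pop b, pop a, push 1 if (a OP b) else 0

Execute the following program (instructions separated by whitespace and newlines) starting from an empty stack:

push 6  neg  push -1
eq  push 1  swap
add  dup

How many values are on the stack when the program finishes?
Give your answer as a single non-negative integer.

After 'push 6': stack = [6] (depth 1)
After 'neg': stack = [-6] (depth 1)
After 'push -1': stack = [-6, -1] (depth 2)
After 'eq': stack = [0] (depth 1)
After 'push 1': stack = [0, 1] (depth 2)
After 'swap': stack = [1, 0] (depth 2)
After 'add': stack = [1] (depth 1)
After 'dup': stack = [1, 1] (depth 2)

Answer: 2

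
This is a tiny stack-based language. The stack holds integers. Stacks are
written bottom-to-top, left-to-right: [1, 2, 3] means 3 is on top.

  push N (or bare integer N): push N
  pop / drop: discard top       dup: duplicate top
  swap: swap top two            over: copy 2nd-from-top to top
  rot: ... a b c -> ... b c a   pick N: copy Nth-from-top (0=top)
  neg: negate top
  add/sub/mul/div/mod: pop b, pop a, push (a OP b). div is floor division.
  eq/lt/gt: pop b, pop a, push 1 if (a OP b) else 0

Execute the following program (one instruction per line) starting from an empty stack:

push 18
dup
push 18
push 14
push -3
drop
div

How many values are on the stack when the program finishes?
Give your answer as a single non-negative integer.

After 'push 18': stack = [18] (depth 1)
After 'dup': stack = [18, 18] (depth 2)
After 'push 18': stack = [18, 18, 18] (depth 3)
After 'push 14': stack = [18, 18, 18, 14] (depth 4)
After 'push -3': stack = [18, 18, 18, 14, -3] (depth 5)
After 'drop': stack = [18, 18, 18, 14] (depth 4)
After 'div': stack = [18, 18, 1] (depth 3)

Answer: 3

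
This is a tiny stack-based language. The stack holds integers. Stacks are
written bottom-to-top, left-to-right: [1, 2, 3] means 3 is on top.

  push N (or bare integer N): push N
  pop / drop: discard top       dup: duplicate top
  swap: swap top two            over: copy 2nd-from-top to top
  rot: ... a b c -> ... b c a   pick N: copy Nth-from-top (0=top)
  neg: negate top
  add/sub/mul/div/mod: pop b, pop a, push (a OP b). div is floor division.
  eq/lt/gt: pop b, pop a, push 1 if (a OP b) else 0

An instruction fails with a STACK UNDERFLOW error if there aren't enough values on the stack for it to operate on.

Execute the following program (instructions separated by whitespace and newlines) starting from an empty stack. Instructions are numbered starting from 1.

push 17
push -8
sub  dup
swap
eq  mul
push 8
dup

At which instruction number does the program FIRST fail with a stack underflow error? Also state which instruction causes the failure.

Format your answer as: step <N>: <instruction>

Answer: step 7: mul

Derivation:
Step 1 ('push 17'): stack = [17], depth = 1
Step 2 ('push -8'): stack = [17, -8], depth = 2
Step 3 ('sub'): stack = [25], depth = 1
Step 4 ('dup'): stack = [25, 25], depth = 2
Step 5 ('swap'): stack = [25, 25], depth = 2
Step 6 ('eq'): stack = [1], depth = 1
Step 7 ('mul'): needs 2 value(s) but depth is 1 — STACK UNDERFLOW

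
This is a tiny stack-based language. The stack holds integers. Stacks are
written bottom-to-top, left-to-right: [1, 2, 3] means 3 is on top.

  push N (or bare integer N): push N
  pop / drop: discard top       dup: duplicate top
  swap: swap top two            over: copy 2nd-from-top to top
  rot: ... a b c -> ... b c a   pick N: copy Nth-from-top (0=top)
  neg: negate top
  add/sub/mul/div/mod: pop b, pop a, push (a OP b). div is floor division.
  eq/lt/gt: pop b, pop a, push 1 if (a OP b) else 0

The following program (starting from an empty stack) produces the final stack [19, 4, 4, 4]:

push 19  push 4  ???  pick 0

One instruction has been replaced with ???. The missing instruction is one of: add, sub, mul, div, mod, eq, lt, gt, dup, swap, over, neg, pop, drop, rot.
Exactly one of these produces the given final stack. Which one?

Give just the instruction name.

Stack before ???: [19, 4]
Stack after ???:  [19, 4, 4]
The instruction that transforms [19, 4] -> [19, 4, 4] is: dup

Answer: dup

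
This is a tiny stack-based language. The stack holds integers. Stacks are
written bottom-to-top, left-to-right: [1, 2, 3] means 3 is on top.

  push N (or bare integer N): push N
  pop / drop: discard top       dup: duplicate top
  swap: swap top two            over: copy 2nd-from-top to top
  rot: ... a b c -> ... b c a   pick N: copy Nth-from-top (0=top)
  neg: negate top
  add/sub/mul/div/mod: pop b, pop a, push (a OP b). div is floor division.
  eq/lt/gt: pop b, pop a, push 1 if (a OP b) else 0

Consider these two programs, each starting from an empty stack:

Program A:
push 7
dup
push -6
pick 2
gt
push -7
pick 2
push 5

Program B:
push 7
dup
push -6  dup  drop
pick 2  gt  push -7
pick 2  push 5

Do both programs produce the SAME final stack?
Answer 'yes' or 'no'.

Program A trace:
  After 'push 7': [7]
  After 'dup': [7, 7]
  After 'push -6': [7, 7, -6]
  After 'pick 2': [7, 7, -6, 7]
  After 'gt': [7, 7, 0]
  After 'push -7': [7, 7, 0, -7]
  After 'pick 2': [7, 7, 0, -7, 7]
  After 'push 5': [7, 7, 0, -7, 7, 5]
Program A final stack: [7, 7, 0, -7, 7, 5]

Program B trace:
  After 'push 7': [7]
  After 'dup': [7, 7]
  After 'push -6': [7, 7, -6]
  After 'dup': [7, 7, -6, -6]
  After 'drop': [7, 7, -6]
  After 'pick 2': [7, 7, -6, 7]
  After 'gt': [7, 7, 0]
  After 'push -7': [7, 7, 0, -7]
  After 'pick 2': [7, 7, 0, -7, 7]
  After 'push 5': [7, 7, 0, -7, 7, 5]
Program B final stack: [7, 7, 0, -7, 7, 5]
Same: yes

Answer: yes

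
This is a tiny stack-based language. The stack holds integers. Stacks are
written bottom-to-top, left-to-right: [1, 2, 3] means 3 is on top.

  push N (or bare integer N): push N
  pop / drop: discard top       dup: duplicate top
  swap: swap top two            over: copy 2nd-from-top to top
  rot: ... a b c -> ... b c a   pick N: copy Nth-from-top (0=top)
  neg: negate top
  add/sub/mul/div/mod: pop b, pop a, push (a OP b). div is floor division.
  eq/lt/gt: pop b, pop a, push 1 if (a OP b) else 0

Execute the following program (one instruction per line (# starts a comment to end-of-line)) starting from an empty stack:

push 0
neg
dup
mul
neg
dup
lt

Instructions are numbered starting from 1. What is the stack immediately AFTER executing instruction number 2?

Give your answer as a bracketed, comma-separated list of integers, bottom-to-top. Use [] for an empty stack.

Step 1 ('push 0'): [0]
Step 2 ('neg'): [0]

Answer: [0]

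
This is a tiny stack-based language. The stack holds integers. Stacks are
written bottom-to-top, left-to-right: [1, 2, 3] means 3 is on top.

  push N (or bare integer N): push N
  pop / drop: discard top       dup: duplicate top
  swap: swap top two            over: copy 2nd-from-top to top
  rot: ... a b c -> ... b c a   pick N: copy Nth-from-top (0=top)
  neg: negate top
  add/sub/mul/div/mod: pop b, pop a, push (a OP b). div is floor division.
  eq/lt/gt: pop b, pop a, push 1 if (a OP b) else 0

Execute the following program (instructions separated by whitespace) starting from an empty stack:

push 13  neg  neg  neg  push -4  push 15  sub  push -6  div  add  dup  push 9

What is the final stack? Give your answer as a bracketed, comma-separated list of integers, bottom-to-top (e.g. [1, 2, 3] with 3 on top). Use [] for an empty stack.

After 'push 13': [13]
After 'neg': [-13]
After 'neg': [13]
After 'neg': [-13]
After 'push -4': [-13, -4]
After 'push 15': [-13, -4, 15]
After 'sub': [-13, -19]
After 'push -6': [-13, -19, -6]
After 'div': [-13, 3]
After 'add': [-10]
After 'dup': [-10, -10]
After 'push 9': [-10, -10, 9]

Answer: [-10, -10, 9]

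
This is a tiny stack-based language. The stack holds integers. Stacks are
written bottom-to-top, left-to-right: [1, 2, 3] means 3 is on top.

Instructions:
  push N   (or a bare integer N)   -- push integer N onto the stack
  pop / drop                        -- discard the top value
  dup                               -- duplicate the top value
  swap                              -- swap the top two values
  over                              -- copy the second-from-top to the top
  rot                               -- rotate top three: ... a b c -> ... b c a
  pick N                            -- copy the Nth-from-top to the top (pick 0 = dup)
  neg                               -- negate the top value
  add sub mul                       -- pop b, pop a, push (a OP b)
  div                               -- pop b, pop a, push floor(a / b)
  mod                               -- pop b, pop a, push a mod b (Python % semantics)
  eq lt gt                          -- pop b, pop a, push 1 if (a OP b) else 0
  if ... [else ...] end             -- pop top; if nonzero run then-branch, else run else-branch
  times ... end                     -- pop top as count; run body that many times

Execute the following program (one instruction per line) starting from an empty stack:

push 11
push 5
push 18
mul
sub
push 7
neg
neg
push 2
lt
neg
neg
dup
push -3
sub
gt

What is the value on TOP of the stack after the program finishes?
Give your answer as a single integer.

Answer: 0

Derivation:
After 'push 11': [11]
After 'push 5': [11, 5]
After 'push 18': [11, 5, 18]
After 'mul': [11, 90]
After 'sub': [-79]
After 'push 7': [-79, 7]
After 'neg': [-79, -7]
After 'neg': [-79, 7]
After 'push 2': [-79, 7, 2]
After 'lt': [-79, 0]
After 'neg': [-79, 0]
After 'neg': [-79, 0]
After 'dup': [-79, 0, 0]
After 'push -3': [-79, 0, 0, -3]
After 'sub': [-79, 0, 3]
After 'gt': [-79, 0]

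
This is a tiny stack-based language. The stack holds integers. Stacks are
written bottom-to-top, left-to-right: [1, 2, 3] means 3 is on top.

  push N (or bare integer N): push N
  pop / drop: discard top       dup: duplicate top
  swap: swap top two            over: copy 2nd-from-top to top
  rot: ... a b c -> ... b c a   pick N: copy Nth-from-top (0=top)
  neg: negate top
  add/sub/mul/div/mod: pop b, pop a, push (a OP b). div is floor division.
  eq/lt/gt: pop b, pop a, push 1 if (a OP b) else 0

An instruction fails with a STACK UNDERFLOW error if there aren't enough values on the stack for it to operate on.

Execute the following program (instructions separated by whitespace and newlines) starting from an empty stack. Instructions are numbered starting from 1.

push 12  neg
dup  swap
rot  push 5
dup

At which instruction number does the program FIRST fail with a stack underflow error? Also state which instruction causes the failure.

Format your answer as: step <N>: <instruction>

Step 1 ('push 12'): stack = [12], depth = 1
Step 2 ('neg'): stack = [-12], depth = 1
Step 3 ('dup'): stack = [-12, -12], depth = 2
Step 4 ('swap'): stack = [-12, -12], depth = 2
Step 5 ('rot'): needs 3 value(s) but depth is 2 — STACK UNDERFLOW

Answer: step 5: rot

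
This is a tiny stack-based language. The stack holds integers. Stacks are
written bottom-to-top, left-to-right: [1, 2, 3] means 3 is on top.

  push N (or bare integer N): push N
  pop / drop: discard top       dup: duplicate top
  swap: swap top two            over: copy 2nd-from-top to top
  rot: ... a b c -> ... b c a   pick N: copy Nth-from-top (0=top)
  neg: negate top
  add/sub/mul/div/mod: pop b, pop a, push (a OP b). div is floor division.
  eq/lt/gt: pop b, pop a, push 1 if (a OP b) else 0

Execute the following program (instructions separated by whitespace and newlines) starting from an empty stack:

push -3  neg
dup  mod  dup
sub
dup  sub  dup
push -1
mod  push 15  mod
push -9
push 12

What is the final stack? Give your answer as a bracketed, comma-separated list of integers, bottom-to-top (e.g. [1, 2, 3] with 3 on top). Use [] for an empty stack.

After 'push -3': [-3]
After 'neg': [3]
After 'dup': [3, 3]
After 'mod': [0]
After 'dup': [0, 0]
After 'sub': [0]
After 'dup': [0, 0]
After 'sub': [0]
After 'dup': [0, 0]
After 'push -1': [0, 0, -1]
After 'mod': [0, 0]
After 'push 15': [0, 0, 15]
After 'mod': [0, 0]
After 'push -9': [0, 0, -9]
After 'push 12': [0, 0, -9, 12]

Answer: [0, 0, -9, 12]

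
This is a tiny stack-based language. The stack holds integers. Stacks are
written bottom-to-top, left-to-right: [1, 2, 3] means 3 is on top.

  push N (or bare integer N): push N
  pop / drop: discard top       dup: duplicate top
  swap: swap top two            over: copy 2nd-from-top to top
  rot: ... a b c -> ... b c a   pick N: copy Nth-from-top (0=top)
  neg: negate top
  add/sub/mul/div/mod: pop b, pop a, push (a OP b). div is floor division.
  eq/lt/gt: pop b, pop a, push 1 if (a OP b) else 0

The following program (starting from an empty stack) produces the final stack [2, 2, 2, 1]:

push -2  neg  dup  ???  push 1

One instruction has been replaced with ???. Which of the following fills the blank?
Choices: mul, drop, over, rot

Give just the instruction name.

Stack before ???: [2, 2]
Stack after ???:  [2, 2, 2]
Checking each choice:
  mul: produces [4, 1]
  drop: produces [2, 1]
  over: MATCH
  rot: stack underflow (need 3, have 2)


Answer: over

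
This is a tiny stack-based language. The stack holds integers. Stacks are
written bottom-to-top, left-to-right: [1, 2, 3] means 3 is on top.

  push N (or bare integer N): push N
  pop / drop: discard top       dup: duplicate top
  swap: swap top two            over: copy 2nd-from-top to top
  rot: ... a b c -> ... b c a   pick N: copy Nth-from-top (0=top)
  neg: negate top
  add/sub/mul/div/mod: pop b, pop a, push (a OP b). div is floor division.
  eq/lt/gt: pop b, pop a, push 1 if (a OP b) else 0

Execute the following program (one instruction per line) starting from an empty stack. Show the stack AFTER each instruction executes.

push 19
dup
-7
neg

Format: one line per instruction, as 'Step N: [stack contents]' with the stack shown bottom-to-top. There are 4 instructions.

Step 1: [19]
Step 2: [19, 19]
Step 3: [19, 19, -7]
Step 4: [19, 19, 7]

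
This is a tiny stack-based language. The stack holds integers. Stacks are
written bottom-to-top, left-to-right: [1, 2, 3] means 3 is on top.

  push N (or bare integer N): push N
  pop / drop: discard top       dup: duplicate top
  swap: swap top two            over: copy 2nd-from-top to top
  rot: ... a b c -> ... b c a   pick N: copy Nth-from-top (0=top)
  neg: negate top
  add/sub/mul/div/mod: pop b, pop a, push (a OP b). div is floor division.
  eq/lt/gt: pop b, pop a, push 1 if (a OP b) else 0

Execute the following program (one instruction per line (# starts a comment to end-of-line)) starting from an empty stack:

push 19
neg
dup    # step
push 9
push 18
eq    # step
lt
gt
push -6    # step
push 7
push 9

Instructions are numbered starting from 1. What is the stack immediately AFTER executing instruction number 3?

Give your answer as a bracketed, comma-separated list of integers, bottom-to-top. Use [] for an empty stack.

Step 1 ('push 19'): [19]
Step 2 ('neg'): [-19]
Step 3 ('dup'): [-19, -19]

Answer: [-19, -19]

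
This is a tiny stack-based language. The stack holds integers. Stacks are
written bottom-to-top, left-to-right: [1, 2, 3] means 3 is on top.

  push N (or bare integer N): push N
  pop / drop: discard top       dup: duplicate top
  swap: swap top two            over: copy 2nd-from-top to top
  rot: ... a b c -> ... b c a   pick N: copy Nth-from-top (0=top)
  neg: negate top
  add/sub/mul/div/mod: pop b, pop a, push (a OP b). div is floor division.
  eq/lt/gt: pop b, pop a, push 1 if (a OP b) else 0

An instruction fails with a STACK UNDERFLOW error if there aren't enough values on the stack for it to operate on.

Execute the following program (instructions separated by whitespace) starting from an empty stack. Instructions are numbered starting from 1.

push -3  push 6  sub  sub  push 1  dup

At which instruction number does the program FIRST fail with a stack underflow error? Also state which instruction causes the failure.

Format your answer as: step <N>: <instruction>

Step 1 ('push -3'): stack = [-3], depth = 1
Step 2 ('push 6'): stack = [-3, 6], depth = 2
Step 3 ('sub'): stack = [-9], depth = 1
Step 4 ('sub'): needs 2 value(s) but depth is 1 — STACK UNDERFLOW

Answer: step 4: sub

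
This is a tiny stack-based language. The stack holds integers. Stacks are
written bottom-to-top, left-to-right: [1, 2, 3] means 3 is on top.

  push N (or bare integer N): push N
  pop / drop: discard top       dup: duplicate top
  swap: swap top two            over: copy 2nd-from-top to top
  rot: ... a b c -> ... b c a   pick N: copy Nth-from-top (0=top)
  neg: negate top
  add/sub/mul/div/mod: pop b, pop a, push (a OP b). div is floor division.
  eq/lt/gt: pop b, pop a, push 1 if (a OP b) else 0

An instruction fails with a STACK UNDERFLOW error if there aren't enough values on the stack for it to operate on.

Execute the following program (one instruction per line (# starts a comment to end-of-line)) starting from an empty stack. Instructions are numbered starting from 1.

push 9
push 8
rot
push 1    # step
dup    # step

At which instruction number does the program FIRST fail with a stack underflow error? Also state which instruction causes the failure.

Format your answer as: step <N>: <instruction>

Step 1 ('push 9'): stack = [9], depth = 1
Step 2 ('push 8'): stack = [9, 8], depth = 2
Step 3 ('rot'): needs 3 value(s) but depth is 2 — STACK UNDERFLOW

Answer: step 3: rot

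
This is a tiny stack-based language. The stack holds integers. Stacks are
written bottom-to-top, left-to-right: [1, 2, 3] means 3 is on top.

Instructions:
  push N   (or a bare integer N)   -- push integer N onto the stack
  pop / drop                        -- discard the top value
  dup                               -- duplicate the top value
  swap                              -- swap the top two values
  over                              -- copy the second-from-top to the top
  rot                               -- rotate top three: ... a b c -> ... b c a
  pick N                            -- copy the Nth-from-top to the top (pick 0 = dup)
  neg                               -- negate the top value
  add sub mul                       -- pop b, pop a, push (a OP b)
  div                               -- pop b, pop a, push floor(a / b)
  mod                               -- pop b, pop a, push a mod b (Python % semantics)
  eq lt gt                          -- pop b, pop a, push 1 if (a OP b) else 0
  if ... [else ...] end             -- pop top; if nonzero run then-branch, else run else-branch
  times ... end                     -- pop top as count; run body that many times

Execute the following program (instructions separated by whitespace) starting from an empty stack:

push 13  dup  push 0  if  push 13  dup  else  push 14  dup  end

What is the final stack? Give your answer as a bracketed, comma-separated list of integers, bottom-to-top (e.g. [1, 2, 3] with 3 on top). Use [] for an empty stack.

Answer: [13, 13, 14, 14]

Derivation:
After 'push 13': [13]
After 'dup': [13, 13]
After 'push 0': [13, 13, 0]
After 'if': [13, 13]
After 'push 14': [13, 13, 14]
After 'dup': [13, 13, 14, 14]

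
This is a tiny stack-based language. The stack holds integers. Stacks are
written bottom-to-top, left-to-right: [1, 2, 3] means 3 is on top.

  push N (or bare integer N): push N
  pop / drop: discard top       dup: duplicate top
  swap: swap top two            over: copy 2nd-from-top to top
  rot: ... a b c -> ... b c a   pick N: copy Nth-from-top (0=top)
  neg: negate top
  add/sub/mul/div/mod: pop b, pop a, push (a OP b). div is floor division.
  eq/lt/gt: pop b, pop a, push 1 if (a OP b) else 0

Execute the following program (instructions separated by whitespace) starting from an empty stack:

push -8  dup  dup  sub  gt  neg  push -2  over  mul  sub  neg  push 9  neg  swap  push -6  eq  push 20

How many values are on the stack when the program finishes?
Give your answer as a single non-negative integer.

Answer: 3

Derivation:
After 'push -8': stack = [-8] (depth 1)
After 'dup': stack = [-8, -8] (depth 2)
After 'dup': stack = [-8, -8, -8] (depth 3)
After 'sub': stack = [-8, 0] (depth 2)
After 'gt': stack = [0] (depth 1)
After 'neg': stack = [0] (depth 1)
After 'push -2': stack = [0, -2] (depth 2)
After 'over': stack = [0, -2, 0] (depth 3)
After 'mul': stack = [0, 0] (depth 2)
After 'sub': stack = [0] (depth 1)
After 'neg': stack = [0] (depth 1)
After 'push 9': stack = [0, 9] (depth 2)
After 'neg': stack = [0, -9] (depth 2)
After 'swap': stack = [-9, 0] (depth 2)
After 'push -6': stack = [-9, 0, -6] (depth 3)
After 'eq': stack = [-9, 0] (depth 2)
After 'push 20': stack = [-9, 0, 20] (depth 3)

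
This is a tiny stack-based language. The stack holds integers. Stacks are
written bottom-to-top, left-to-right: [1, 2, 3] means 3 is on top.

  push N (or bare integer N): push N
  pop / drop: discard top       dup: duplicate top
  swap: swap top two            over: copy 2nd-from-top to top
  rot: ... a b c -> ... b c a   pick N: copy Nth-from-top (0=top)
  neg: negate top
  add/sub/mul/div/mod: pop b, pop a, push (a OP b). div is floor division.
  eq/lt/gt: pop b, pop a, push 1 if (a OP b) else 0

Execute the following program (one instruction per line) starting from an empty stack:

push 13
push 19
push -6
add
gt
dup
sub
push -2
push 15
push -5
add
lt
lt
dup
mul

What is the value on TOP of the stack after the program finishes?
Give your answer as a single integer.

Answer: 1

Derivation:
After 'push 13': [13]
After 'push 19': [13, 19]
After 'push -6': [13, 19, -6]
After 'add': [13, 13]
After 'gt': [0]
After 'dup': [0, 0]
After 'sub': [0]
After 'push -2': [0, -2]
After 'push 15': [0, -2, 15]
After 'push -5': [0, -2, 15, -5]
After 'add': [0, -2, 10]
After 'lt': [0, 1]
After 'lt': [1]
After 'dup': [1, 1]
After 'mul': [1]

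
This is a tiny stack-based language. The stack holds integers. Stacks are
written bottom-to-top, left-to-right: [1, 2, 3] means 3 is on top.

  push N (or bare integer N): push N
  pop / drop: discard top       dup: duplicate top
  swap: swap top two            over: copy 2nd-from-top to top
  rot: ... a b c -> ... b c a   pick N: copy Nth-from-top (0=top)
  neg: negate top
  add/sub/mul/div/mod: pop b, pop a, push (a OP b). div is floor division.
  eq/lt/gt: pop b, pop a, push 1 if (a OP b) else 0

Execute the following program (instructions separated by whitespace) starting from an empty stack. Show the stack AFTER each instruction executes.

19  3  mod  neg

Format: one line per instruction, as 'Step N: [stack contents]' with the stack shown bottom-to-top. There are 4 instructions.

Step 1: [19]
Step 2: [19, 3]
Step 3: [1]
Step 4: [-1]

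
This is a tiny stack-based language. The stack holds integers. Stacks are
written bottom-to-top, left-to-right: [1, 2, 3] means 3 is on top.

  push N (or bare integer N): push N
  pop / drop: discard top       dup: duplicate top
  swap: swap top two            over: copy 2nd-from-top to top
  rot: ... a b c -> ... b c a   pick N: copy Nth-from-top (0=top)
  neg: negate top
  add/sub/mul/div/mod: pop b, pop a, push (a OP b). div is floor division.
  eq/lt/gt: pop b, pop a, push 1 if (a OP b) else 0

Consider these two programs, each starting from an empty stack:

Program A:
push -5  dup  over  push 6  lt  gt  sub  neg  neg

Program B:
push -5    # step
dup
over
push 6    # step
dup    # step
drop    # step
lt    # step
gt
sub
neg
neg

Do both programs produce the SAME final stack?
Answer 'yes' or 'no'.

Answer: yes

Derivation:
Program A trace:
  After 'push -5': [-5]
  After 'dup': [-5, -5]
  After 'over': [-5, -5, -5]
  After 'push 6': [-5, -5, -5, 6]
  After 'lt': [-5, -5, 1]
  After 'gt': [-5, 0]
  After 'sub': [-5]
  After 'neg': [5]
  After 'neg': [-5]
Program A final stack: [-5]

Program B trace:
  After 'push -5': [-5]
  After 'dup': [-5, -5]
  After 'over': [-5, -5, -5]
  After 'push 6': [-5, -5, -5, 6]
  After 'dup': [-5, -5, -5, 6, 6]
  After 'drop': [-5, -5, -5, 6]
  After 'lt': [-5, -5, 1]
  After 'gt': [-5, 0]
  After 'sub': [-5]
  After 'neg': [5]
  After 'neg': [-5]
Program B final stack: [-5]
Same: yes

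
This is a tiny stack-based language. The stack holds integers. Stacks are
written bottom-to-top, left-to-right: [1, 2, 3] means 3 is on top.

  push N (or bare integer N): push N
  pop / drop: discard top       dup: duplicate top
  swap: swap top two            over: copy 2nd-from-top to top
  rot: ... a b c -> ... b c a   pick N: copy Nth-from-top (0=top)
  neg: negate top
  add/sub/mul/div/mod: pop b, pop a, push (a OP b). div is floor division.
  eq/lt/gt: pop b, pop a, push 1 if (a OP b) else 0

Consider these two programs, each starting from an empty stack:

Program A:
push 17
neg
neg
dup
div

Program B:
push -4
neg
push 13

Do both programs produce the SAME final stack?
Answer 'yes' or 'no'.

Answer: no

Derivation:
Program A trace:
  After 'push 17': [17]
  After 'neg': [-17]
  After 'neg': [17]
  After 'dup': [17, 17]
  After 'div': [1]
Program A final stack: [1]

Program B trace:
  After 'push -4': [-4]
  After 'neg': [4]
  After 'push 13': [4, 13]
Program B final stack: [4, 13]
Same: no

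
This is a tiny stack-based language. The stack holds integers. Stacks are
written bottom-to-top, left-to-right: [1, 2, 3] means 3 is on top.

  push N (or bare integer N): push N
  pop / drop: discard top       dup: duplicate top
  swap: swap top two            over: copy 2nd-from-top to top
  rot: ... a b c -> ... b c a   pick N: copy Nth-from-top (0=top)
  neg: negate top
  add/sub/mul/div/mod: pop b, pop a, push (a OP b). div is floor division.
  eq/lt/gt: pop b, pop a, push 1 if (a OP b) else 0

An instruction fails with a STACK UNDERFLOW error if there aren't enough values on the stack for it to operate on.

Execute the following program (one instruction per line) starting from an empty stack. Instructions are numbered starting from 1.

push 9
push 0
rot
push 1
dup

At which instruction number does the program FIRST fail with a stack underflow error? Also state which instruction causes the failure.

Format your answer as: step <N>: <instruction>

Step 1 ('push 9'): stack = [9], depth = 1
Step 2 ('push 0'): stack = [9, 0], depth = 2
Step 3 ('rot'): needs 3 value(s) but depth is 2 — STACK UNDERFLOW

Answer: step 3: rot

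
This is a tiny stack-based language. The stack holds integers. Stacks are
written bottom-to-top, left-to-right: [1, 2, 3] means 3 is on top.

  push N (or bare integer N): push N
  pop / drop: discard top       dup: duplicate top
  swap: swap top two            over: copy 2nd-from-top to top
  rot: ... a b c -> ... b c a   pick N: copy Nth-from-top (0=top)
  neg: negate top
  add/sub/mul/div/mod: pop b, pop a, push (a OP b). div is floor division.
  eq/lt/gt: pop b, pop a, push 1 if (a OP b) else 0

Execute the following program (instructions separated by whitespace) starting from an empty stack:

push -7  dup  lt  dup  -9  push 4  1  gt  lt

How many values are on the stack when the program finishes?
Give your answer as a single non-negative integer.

Answer: 3

Derivation:
After 'push -7': stack = [-7] (depth 1)
After 'dup': stack = [-7, -7] (depth 2)
After 'lt': stack = [0] (depth 1)
After 'dup': stack = [0, 0] (depth 2)
After 'push -9': stack = [0, 0, -9] (depth 3)
After 'push 4': stack = [0, 0, -9, 4] (depth 4)
After 'push 1': stack = [0, 0, -9, 4, 1] (depth 5)
After 'gt': stack = [0, 0, -9, 1] (depth 4)
After 'lt': stack = [0, 0, 1] (depth 3)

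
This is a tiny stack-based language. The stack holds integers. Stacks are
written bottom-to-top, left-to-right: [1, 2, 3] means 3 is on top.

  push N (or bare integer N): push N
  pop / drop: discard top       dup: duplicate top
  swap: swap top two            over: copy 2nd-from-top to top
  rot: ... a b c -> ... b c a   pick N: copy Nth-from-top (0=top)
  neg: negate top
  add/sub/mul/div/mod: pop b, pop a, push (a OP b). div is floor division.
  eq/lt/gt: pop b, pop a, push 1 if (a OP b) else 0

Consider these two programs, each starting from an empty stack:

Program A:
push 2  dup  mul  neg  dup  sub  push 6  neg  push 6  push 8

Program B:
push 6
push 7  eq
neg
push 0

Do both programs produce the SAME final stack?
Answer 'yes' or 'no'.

Answer: no

Derivation:
Program A trace:
  After 'push 2': [2]
  After 'dup': [2, 2]
  After 'mul': [4]
  After 'neg': [-4]
  After 'dup': [-4, -4]
  After 'sub': [0]
  After 'push 6': [0, 6]
  After 'neg': [0, -6]
  After 'push 6': [0, -6, 6]
  After 'push 8': [0, -6, 6, 8]
Program A final stack: [0, -6, 6, 8]

Program B trace:
  After 'push 6': [6]
  After 'push 7': [6, 7]
  After 'eq': [0]
  After 'neg': [0]
  After 'push 0': [0, 0]
Program B final stack: [0, 0]
Same: no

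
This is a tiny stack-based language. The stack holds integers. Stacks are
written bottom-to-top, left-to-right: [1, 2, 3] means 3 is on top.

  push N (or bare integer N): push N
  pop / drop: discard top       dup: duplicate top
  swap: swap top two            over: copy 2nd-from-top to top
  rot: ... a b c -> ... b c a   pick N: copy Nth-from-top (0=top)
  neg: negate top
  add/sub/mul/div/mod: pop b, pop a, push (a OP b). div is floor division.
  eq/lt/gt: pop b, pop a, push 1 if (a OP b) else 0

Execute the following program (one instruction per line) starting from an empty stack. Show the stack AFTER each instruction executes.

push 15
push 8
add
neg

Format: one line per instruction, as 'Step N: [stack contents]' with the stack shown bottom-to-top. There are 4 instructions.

Step 1: [15]
Step 2: [15, 8]
Step 3: [23]
Step 4: [-23]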